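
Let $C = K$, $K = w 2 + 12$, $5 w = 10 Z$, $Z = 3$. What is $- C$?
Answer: $-24$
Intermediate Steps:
$w = 6$ ($w = \frac{10 \cdot 3}{5} = \frac{1}{5} \cdot 30 = 6$)
$K = 24$ ($K = 6 \cdot 2 + 12 = 12 + 12 = 24$)
$C = 24$
$- C = \left(-1\right) 24 = -24$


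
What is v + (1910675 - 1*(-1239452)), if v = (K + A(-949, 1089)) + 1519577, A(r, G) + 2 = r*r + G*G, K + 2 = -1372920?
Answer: 5383302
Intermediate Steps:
K = -1372922 (K = -2 - 1372920 = -1372922)
A(r, G) = -2 + G² + r² (A(r, G) = -2 + (r*r + G*G) = -2 + (r² + G²) = -2 + (G² + r²) = -2 + G² + r²)
v = 2233175 (v = (-1372922 + (-2 + 1089² + (-949)²)) + 1519577 = (-1372922 + (-2 + 1185921 + 900601)) + 1519577 = (-1372922 + 2086520) + 1519577 = 713598 + 1519577 = 2233175)
v + (1910675 - 1*(-1239452)) = 2233175 + (1910675 - 1*(-1239452)) = 2233175 + (1910675 + 1239452) = 2233175 + 3150127 = 5383302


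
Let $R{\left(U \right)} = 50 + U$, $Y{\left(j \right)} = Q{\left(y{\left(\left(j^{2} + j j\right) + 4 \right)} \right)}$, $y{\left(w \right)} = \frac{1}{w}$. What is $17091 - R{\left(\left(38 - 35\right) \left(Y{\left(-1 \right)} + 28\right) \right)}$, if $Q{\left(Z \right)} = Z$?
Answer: $\frac{33913}{2} \approx 16957.0$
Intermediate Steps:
$Y{\left(j \right)} = \frac{1}{4 + 2 j^{2}}$ ($Y{\left(j \right)} = \frac{1}{\left(j^{2} + j j\right) + 4} = \frac{1}{\left(j^{2} + j^{2}\right) + 4} = \frac{1}{2 j^{2} + 4} = \frac{1}{4 + 2 j^{2}}$)
$17091 - R{\left(\left(38 - 35\right) \left(Y{\left(-1 \right)} + 28\right) \right)} = 17091 - \left(50 + \left(38 - 35\right) \left(\frac{1}{2 \left(2 + \left(-1\right)^{2}\right)} + 28\right)\right) = 17091 - \left(50 + 3 \left(\frac{1}{2 \left(2 + 1\right)} + 28\right)\right) = 17091 - \left(50 + 3 \left(\frac{1}{2 \cdot 3} + 28\right)\right) = 17091 - \left(50 + 3 \left(\frac{1}{2} \cdot \frac{1}{3} + 28\right)\right) = 17091 - \left(50 + 3 \left(\frac{1}{6} + 28\right)\right) = 17091 - \left(50 + 3 \cdot \frac{169}{6}\right) = 17091 - \left(50 + \frac{169}{2}\right) = 17091 - \frac{269}{2} = \frac{33913}{2}$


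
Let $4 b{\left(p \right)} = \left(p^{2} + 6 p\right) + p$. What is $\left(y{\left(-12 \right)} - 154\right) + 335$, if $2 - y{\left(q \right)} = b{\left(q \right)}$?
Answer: $168$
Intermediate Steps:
$b{\left(p \right)} = \frac{p^{2}}{4} + \frac{7 p}{4}$ ($b{\left(p \right)} = \frac{\left(p^{2} + 6 p\right) + p}{4} = \frac{p^{2} + 7 p}{4} = \frac{p^{2}}{4} + \frac{7 p}{4}$)
$y{\left(q \right)} = 2 - \frac{q \left(7 + q\right)}{4}$
$\left(y{\left(-12 \right)} - 154\right) + 335 = \left(\left(2 - - 3 \left(7 - 12\right)\right) - 154\right) + 335 = \left(\left(2 - \left(-3\right) \left(-5\right)\right) - 154\right) + 335 = \left(\left(2 - 15\right) - 154\right) + 335 = \left(-13 - 154\right) + 335 = -167 + 335 = 168$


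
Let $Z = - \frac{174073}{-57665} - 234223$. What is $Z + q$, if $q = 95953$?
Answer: $- \frac{7973165477}{57665} \approx -1.3827 \cdot 10^{5}$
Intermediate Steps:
$Z = - \frac{13506295222}{57665}$ ($Z = \left(-174073\right) \left(- \frac{1}{57665}\right) - 234223 = \frac{174073}{57665} - 234223 = - \frac{13506295222}{57665} \approx -2.3422 \cdot 10^{5}$)
$Z + q = - \frac{13506295222}{57665} + 95953 = - \frac{7973165477}{57665}$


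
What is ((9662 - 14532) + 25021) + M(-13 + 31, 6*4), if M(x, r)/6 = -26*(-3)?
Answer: 20619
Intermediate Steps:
M(x, r) = 468 (M(x, r) = 6*(-26*(-3)) = 6*78 = 468)
((9662 - 14532) + 25021) + M(-13 + 31, 6*4) = ((9662 - 14532) + 25021) + 468 = (-4870 + 25021) + 468 = 20151 + 468 = 20619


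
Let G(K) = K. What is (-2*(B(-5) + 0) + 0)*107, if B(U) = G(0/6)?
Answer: 0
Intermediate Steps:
B(U) = 0 (B(U) = 0/6 = 0*(1/6) = 0)
(-2*(B(-5) + 0) + 0)*107 = (-2*(0 + 0) + 0)*107 = (-2*0 + 0)*107 = (0 + 0)*107 = 0*107 = 0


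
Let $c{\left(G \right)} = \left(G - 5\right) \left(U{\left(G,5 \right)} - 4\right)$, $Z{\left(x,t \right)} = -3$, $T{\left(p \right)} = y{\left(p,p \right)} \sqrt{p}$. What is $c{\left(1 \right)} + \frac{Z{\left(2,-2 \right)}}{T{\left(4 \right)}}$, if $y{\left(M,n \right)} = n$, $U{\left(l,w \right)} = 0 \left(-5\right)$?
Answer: $\frac{125}{8} \approx 15.625$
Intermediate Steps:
$U{\left(l,w \right)} = 0$
$T{\left(p \right)} = p^{\frac{3}{2}}$ ($T{\left(p \right)} = p \sqrt{p} = p^{\frac{3}{2}}$)
$c{\left(G \right)} = 20 - 4 G$ ($c{\left(G \right)} = \left(G - 5\right) \left(0 - 4\right) = \left(-5 + G\right) \left(-4\right) = 20 - 4 G$)
$c{\left(1 \right)} + \frac{Z{\left(2,-2 \right)}}{T{\left(4 \right)}} = \left(20 - 4\right) + \frac{1}{4^{\frac{3}{2}}} \left(-3\right) = \left(20 - 4\right) + \frac{1}{8} \left(-3\right) = 16 + \frac{1}{8} \left(-3\right) = 16 - \frac{3}{8} = \frac{125}{8}$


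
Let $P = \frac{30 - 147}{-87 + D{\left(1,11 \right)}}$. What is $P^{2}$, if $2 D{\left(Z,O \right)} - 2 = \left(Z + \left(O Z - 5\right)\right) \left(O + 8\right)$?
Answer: $36$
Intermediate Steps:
$D{\left(Z,O \right)} = 1 + \frac{\left(8 + O\right) \left(-5 + Z + O Z\right)}{2}$ ($D{\left(Z,O \right)} = 1 + \frac{\left(Z + \left(O Z - 5\right)\right) \left(O + 8\right)}{2} = 1 + \frac{\left(Z + \left(-5 + O Z\right)\right) \left(8 + O\right)}{2} = 1 + \frac{\left(-5 + Z + O Z\right) \left(8 + O\right)}{2} = 1 + \frac{\left(8 + O\right) \left(-5 + Z + O Z\right)}{2}$)
$P = 6$ ($P = \frac{30 - 147}{-87 + \left(-19 + 4 \cdot 1 - \frac{55}{2} + \frac{1}{2} \cdot 1 \cdot 11^{2} + \frac{9}{2} \cdot 11 \cdot 1\right)} = - \frac{117}{-87 + \left(-19 + 4 - \frac{55}{2} + \frac{1}{2} \cdot 1 \cdot 121 + \frac{99}{2}\right)} = - \frac{117}{-87 + \left(-19 + 4 - \frac{55}{2} + \frac{121}{2} + \frac{99}{2}\right)} = - \frac{117}{-87 + \frac{135}{2}} = - \frac{117}{- \frac{39}{2}} = \left(-117\right) \left(- \frac{2}{39}\right) = 6$)
$P^{2} = 6^{2} = 36$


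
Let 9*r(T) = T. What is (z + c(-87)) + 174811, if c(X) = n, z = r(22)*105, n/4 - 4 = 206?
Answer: 527723/3 ≈ 1.7591e+5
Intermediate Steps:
n = 840 (n = 16 + 4*206 = 16 + 824 = 840)
r(T) = T/9
z = 770/3 (z = ((1/9)*22)*105 = (22/9)*105 = 770/3 ≈ 256.67)
c(X) = 840
(z + c(-87)) + 174811 = (770/3 + 840) + 174811 = 3290/3 + 174811 = 527723/3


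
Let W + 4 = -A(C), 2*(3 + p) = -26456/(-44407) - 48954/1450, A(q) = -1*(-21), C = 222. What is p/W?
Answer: 1260939989/1609753750 ≈ 0.78331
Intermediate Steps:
A(q) = 21
p = -1260939989/64390150 (p = -3 + (-26456/(-44407) - 48954/1450)/2 = -3 + (-26456*(-1/44407) - 48954*1/1450)/2 = -3 + (26456/44407 - 24477/725)/2 = -3 + (1/2)*(-1067769539/32195075) = -3 - 1067769539/64390150 = -1260939989/64390150 ≈ -19.583)
W = -25 (W = -4 - 1*21 = -4 - 21 = -25)
p/W = -1260939989/64390150/(-25) = -1260939989/64390150*(-1/25) = 1260939989/1609753750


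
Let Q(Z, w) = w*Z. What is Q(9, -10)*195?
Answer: -17550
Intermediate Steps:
Q(Z, w) = Z*w
Q(9, -10)*195 = (9*(-10))*195 = -90*195 = -17550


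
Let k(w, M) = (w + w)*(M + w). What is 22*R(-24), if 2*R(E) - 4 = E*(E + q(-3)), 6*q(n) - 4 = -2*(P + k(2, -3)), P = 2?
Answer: 6028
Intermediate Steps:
k(w, M) = 2*w*(M + w) (k(w, M) = (2*w)*(M + w) = 2*w*(M + w))
q(n) = 4/3 (q(n) = ⅔ + (-2*(2 + 2*2*(-3 + 2)))/6 = ⅔ + (-2*(2 + 2*2*(-1)))/6 = ⅔ + (-2*(2 - 4))/6 = ⅔ + (-2*(-2))/6 = ⅔ + (⅙)*4 = ⅔ + ⅔ = 4/3)
R(E) = 2 + E*(4/3 + E)/2 (R(E) = 2 + (E*(E + 4/3))/2 = 2 + (E*(4/3 + E))/2 = 2 + E*(4/3 + E)/2)
22*R(-24) = 22*(2 + (½)*(-24)² + (⅔)*(-24)) = 22*(2 + (½)*576 - 16) = 22*(2 + 288 - 16) = 22*274 = 6028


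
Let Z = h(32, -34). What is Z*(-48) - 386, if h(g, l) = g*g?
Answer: -49538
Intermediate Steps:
h(g, l) = g²
Z = 1024 (Z = 32² = 1024)
Z*(-48) - 386 = 1024*(-48) - 386 = -49152 - 386 = -49538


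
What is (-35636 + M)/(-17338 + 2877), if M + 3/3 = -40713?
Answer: 76350/14461 ≈ 5.2797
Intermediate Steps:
M = -40714 (M = -1 - 40713 = -40714)
(-35636 + M)/(-17338 + 2877) = (-35636 - 40714)/(-17338 + 2877) = -76350/(-14461) = -76350*(-1/14461) = 76350/14461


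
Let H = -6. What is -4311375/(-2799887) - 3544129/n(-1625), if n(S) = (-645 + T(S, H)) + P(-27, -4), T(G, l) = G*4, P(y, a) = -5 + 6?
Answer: 211786408009/425582824 ≈ 497.64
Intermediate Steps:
P(y, a) = 1
T(G, l) = 4*G
n(S) = -644 + 4*S (n(S) = (-645 + 4*S) + 1 = -644 + 4*S)
-4311375/(-2799887) - 3544129/n(-1625) = -4311375/(-2799887) - 3544129/(-644 + 4*(-1625)) = -4311375*(-1/2799887) - 3544129/(-644 - 6500) = 4311375/2799887 - 3544129/(-7144) = 4311375/2799887 - 3544129*(-1/7144) = 4311375/2799887 + 75407/152 = 211786408009/425582824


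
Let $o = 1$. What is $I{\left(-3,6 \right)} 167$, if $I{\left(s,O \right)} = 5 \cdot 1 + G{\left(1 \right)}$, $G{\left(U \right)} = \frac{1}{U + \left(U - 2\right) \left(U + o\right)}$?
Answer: $668$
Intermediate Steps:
$G{\left(U \right)} = \frac{1}{U + \left(1 + U\right) \left(-2 + U\right)}$ ($G{\left(U \right)} = \frac{1}{U + \left(U - 2\right) \left(U + 1\right)} = \frac{1}{U + \left(-2 + U\right) \left(1 + U\right)} = \frac{1}{U + \left(1 + U\right) \left(-2 + U\right)}$)
$I{\left(s,O \right)} = 4$ ($I{\left(s,O \right)} = 5 \cdot 1 + \frac{1}{-2 + 1^{2}} = 5 + \frac{1}{-2 + 1} = 5 + \frac{1}{-1} = 5 - 1 = 4$)
$I{\left(-3,6 \right)} 167 = 4 \cdot 167 = 668$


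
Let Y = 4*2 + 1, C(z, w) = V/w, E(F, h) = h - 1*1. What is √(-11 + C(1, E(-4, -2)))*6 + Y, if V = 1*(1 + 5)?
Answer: 9 + 6*I*√13 ≈ 9.0 + 21.633*I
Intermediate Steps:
V = 6 (V = 1*6 = 6)
E(F, h) = -1 + h (E(F, h) = h - 1 = -1 + h)
C(z, w) = 6/w
Y = 9 (Y = 8 + 1 = 9)
√(-11 + C(1, E(-4, -2)))*6 + Y = √(-11 + 6/(-1 - 2))*6 + 9 = √(-11 + 6/(-3))*6 + 9 = √(-11 + 6*(-⅓))*6 + 9 = √(-11 - 2)*6 + 9 = √(-13)*6 + 9 = (I*√13)*6 + 9 = 6*I*√13 + 9 = 9 + 6*I*√13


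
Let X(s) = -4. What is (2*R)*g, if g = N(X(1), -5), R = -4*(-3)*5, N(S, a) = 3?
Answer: 360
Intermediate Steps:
R = 60 (R = 12*5 = 60)
g = 3
(2*R)*g = (2*60)*3 = 120*3 = 360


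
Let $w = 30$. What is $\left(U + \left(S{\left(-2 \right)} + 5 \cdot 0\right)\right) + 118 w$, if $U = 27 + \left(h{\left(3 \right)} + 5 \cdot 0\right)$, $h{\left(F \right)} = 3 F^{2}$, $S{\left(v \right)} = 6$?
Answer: $3600$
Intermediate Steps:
$U = 54$ ($U = 27 + \left(3 \cdot 3^{2} + 5 \cdot 0\right) = 27 + \left(3 \cdot 9 + 0\right) = 27 + \left(27 + 0\right) = 27 + 27 = 54$)
$\left(U + \left(S{\left(-2 \right)} + 5 \cdot 0\right)\right) + 118 w = \left(54 + \left(6 + 5 \cdot 0\right)\right) + 118 \cdot 30 = \left(54 + \left(6 + 0\right)\right) + 3540 = \left(54 + 6\right) + 3540 = 60 + 3540 = 3600$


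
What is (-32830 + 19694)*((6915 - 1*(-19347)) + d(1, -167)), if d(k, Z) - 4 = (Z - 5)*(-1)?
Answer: -347289568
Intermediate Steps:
d(k, Z) = 9 - Z (d(k, Z) = 4 + (Z - 5)*(-1) = 4 + (-5 + Z)*(-1) = 4 + (5 - Z) = 9 - Z)
(-32830 + 19694)*((6915 - 1*(-19347)) + d(1, -167)) = (-32830 + 19694)*((6915 - 1*(-19347)) + (9 - 1*(-167))) = -13136*((6915 + 19347) + (9 + 167)) = -13136*(26262 + 176) = -13136*26438 = -347289568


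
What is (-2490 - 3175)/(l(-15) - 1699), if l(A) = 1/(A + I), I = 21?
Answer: 33990/10193 ≈ 3.3346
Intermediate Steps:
l(A) = 1/(21 + A) (l(A) = 1/(A + 21) = 1/(21 + A))
(-2490 - 3175)/(l(-15) - 1699) = (-2490 - 3175)/(1/(21 - 15) - 1699) = -5665/(1/6 - 1699) = -5665/(-10193/6) = -5665*(-6/10193) = 33990/10193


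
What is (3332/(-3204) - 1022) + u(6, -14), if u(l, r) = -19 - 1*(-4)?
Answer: -831470/801 ≈ -1038.0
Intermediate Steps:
u(l, r) = -15 (u(l, r) = -19 + 4 = -15)
(3332/(-3204) - 1022) + u(6, -14) = (3332/(-3204) - 1022) - 15 = (3332*(-1/3204) - 1022) - 15 = (-833/801 - 1022) - 15 = -819455/801 - 15 = -831470/801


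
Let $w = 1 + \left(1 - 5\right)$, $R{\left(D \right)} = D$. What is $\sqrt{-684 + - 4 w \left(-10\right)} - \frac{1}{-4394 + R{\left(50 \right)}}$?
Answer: $\frac{1}{4344} + 2 i \sqrt{201} \approx 0.0002302 + 28.355 i$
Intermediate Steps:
$w = -3$ ($w = 1 + \left(1 - 5\right) = 1 - 4 = -3$)
$\sqrt{-684 + - 4 w \left(-10\right)} - \frac{1}{-4394 + R{\left(50 \right)}} = \sqrt{-684 + \left(-4\right) \left(-3\right) \left(-10\right)} - \frac{1}{-4394 + 50} = \sqrt{-684 + 12 \left(-10\right)} - \frac{1}{-4344} = \sqrt{-684 - 120} - - \frac{1}{4344} = \sqrt{-804} + \frac{1}{4344} = 2 i \sqrt{201} + \frac{1}{4344} = \frac{1}{4344} + 2 i \sqrt{201}$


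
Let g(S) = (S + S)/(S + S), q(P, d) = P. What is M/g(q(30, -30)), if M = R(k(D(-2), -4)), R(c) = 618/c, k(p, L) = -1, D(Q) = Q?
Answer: -618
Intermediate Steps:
g(S) = 1 (g(S) = (2*S)/((2*S)) = (2*S)*(1/(2*S)) = 1)
M = -618 (M = 618/(-1) = 618*(-1) = -618)
M/g(q(30, -30)) = -618/1 = -618*1 = -618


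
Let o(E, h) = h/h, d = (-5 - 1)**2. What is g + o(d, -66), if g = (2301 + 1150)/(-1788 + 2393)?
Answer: 4056/605 ≈ 6.7041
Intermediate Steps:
d = 36 (d = (-6)**2 = 36)
g = 3451/605 ≈ 5.7041
o(E, h) = 1
g + o(d, -66) = 3451/605 + 1 = 4056/605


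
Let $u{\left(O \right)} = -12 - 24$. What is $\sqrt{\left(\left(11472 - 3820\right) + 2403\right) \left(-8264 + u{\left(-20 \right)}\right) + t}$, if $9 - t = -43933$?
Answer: $3 i \sqrt{9268062} \approx 9133.0 i$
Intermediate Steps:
$u{\left(O \right)} = -36$
$t = 43942$ ($t = 9 - -43933 = 9 + 43933 = 43942$)
$\sqrt{\left(\left(11472 - 3820\right) + 2403\right) \left(-8264 + u{\left(-20 \right)}\right) + t} = \sqrt{\left(\left(11472 - 3820\right) + 2403\right) \left(-8264 - 36\right) + 43942} = \sqrt{\left(\left(11472 - 3820\right) + 2403\right) \left(-8300\right) + 43942} = \sqrt{\left(7652 + 2403\right) \left(-8300\right) + 43942} = \sqrt{10055 \left(-8300\right) + 43942} = \sqrt{-83456500 + 43942} = \sqrt{-83412558} = 3 i \sqrt{9268062}$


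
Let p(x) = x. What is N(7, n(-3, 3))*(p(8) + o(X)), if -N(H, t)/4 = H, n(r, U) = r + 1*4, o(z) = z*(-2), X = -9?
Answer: -728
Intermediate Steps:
o(z) = -2*z
n(r, U) = 4 + r (n(r, U) = r + 4 = 4 + r)
N(H, t) = -4*H
N(7, n(-3, 3))*(p(8) + o(X)) = (-4*7)*(8 - 2*(-9)) = -28*(8 + 18) = -28*26 = -728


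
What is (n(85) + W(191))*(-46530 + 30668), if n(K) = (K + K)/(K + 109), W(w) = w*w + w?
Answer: -56425400878/97 ≈ -5.8170e+8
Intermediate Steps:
W(w) = w + w² (W(w) = w² + w = w + w²)
n(K) = 2*K/(109 + K) (n(K) = (2*K)/(109 + K) = 2*K/(109 + K))
(n(85) + W(191))*(-46530 + 30668) = (2*85/(109 + 85) + 191*(1 + 191))*(-46530 + 30668) = (2*85/194 + 191*192)*(-15862) = (2*85*(1/194) + 36672)*(-15862) = (85/97 + 36672)*(-15862) = (3557269/97)*(-15862) = -56425400878/97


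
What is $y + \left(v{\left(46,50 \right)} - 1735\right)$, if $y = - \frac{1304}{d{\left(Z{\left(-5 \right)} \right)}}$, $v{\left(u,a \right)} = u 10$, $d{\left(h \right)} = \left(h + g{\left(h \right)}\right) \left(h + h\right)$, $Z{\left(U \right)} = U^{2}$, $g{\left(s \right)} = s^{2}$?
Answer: $- \frac{10359701}{8125} \approx -1275.0$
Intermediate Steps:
$d{\left(h \right)} = 2 h \left(h + h^{2}\right)$ ($d{\left(h \right)} = \left(h + h^{2}\right) \left(h + h\right) = \left(h + h^{2}\right) 2 h = 2 h \left(h + h^{2}\right)$)
$v{\left(u,a \right)} = 10 u$
$y = - \frac{326}{8125}$ ($y = - \frac{1304}{2 \left(\left(-5\right)^{2}\right)^{2} \left(1 + \left(-5\right)^{2}\right)} = - \frac{1304}{2 \cdot 25^{2} \left(1 + 25\right)} = - \frac{1304}{2 \cdot 625 \cdot 26} = - \frac{1304}{32500} = \left(-1304\right) \frac{1}{32500} = - \frac{326}{8125} \approx -0.040123$)
$y + \left(v{\left(46,50 \right)} - 1735\right) = - \frac{326}{8125} + \left(10 \cdot 46 - 1735\right) = - \frac{326}{8125} + \left(460 - 1735\right) = - \frac{326}{8125} - 1275 = - \frac{10359701}{8125}$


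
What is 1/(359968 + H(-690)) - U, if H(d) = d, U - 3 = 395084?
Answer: -141946067185/359278 ≈ -3.9509e+5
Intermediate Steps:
U = 395087 (U = 3 + 395084 = 395087)
1/(359968 + H(-690)) - U = 1/(359968 - 690) - 1*395087 = 1/359278 - 395087 = -141946067185/359278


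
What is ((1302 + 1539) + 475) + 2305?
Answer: 5621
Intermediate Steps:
((1302 + 1539) + 475) + 2305 = (2841 + 475) + 2305 = 3316 + 2305 = 5621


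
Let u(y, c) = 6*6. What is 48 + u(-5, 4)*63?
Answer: 2316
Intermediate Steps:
u(y, c) = 36
48 + u(-5, 4)*63 = 48 + 36*63 = 48 + 2268 = 2316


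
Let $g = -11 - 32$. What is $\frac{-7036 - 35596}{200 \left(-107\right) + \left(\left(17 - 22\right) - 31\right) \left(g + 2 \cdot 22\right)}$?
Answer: $\frac{10658}{5359} \approx 1.9888$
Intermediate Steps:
$g = -43$
$\frac{-7036 - 35596}{200 \left(-107\right) + \left(\left(17 - 22\right) - 31\right) \left(g + 2 \cdot 22\right)} = \frac{-7036 - 35596}{200 \left(-107\right) + \left(\left(17 - 22\right) - 31\right) \left(-43 + 2 \cdot 22\right)} = - \frac{42632}{-21400 + \left(-5 - 31\right) \left(-43 + 44\right)} = - \frac{42632}{-21400 - 36} = - \frac{42632}{-21436} = \left(-42632\right) \left(- \frac{1}{21436}\right) = \frac{10658}{5359}$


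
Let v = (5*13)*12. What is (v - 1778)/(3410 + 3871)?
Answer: -998/7281 ≈ -0.13707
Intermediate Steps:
v = 780 (v = 65*12 = 780)
(v - 1778)/(3410 + 3871) = (780 - 1778)/(3410 + 3871) = -998/7281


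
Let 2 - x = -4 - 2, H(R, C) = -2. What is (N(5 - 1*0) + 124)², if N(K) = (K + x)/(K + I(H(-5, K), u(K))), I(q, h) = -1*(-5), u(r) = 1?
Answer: 1570009/100 ≈ 15700.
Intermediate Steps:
x = 8 (x = 2 - (-4 - 2) = 2 - 1*(-6) = 2 + 6 = 8)
I(q, h) = 5
N(K) = (8 + K)/(5 + K) (N(K) = (K + 8)/(K + 5) = (8 + K)/(5 + K))
(N(5 - 1*0) + 124)² = ((8 + (5 - 1*0))/(5 + (5 - 1*0)) + 124)² = ((8 + (5 + 0))/(5 + (5 + 0)) + 124)² = ((8 + 5)/(5 + 5) + 124)² = (13/10 + 124)² = (1253/10)² = 1570009/100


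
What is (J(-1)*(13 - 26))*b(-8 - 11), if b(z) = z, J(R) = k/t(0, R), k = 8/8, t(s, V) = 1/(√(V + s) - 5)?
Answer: -1235 + 247*I ≈ -1235.0 + 247.0*I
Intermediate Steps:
t(s, V) = 1/(-5 + √(V + s))
k = 1 (k = 8*(⅛) = 1)
J(R) = -5 + √R (J(R) = 1/1/(-5 + √(R + 0)) = 1/1/(-5 + √R) = 1*(-5 + √R) = -5 + √R)
(J(-1)*(13 - 26))*b(-8 - 11) = ((-5 + √(-1))*(13 - 26))*(-8 - 11) = ((-5 + I)*(-13))*(-19) = (65 - 13*I)*(-19) = -1235 + 247*I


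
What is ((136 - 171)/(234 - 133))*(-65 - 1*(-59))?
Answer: 210/101 ≈ 2.0792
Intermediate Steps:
((136 - 171)/(234 - 133))*(-65 - 1*(-59)) = (-35/101)*(-65 + 59) = -35*1/101*(-6) = -35/101*(-6) = 210/101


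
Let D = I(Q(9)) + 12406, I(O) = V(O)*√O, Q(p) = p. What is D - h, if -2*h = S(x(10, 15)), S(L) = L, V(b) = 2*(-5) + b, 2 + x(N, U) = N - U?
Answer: 24799/2 ≈ 12400.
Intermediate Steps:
x(N, U) = -2 + N - U (x(N, U) = -2 + (N - U) = -2 + N - U)
V(b) = -10 + b
h = 7/2 (h = -(-2 + 10 - 1*15)/2 = -(-2 + 10 - 15)/2 = -½*(-7) = 7/2 ≈ 3.5000)
I(O) = √O*(-10 + O) (I(O) = (-10 + O)*√O = √O*(-10 + O))
D = 12403 (D = √9*(-10 + 9) + 12406 = 3*(-1) + 12406 = -3 + 12406 = 12403)
D - h = 12403 - 1*7/2 = 12403 - 7/2 = 24799/2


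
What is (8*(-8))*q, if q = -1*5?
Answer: 320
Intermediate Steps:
q = -5
(8*(-8))*q = (8*(-8))*(-5) = -64*(-5) = 320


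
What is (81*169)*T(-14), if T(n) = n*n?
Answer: 2683044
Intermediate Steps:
T(n) = n²
(81*169)*T(-14) = (81*169)*(-14)² = 13689*196 = 2683044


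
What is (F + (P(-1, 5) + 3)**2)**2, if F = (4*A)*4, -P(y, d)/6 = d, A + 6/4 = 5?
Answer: 616225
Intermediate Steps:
A = 7/2 (A = -3/2 + 5 = 7/2 ≈ 3.5000)
P(y, d) = -6*d
F = 56 (F = (4*(7/2))*4 = 14*4 = 56)
(F + (P(-1, 5) + 3)**2)**2 = (56 + (-6*5 + 3)**2)**2 = (56 + (-30 + 3)**2)**2 = (56 + (-27)**2)**2 = (56 + 729)**2 = 785**2 = 616225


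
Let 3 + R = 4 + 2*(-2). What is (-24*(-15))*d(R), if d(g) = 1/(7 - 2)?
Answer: 72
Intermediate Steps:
R = -3 (R = -3 + (4 + 2*(-2)) = -3 + (4 - 4) = -3 + 0 = -3)
d(g) = ⅕ (d(g) = 1/5 = ⅕)
(-24*(-15))*d(R) = -24*(-15)*(⅕) = 360*(⅕) = 72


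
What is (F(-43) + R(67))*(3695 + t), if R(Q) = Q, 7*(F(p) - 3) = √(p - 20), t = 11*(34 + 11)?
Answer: 293300 + 12570*I*√7/7 ≈ 2.933e+5 + 4751.0*I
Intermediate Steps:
t = 495 (t = 11*45 = 495)
F(p) = 3 + √(-20 + p)/7 (F(p) = 3 + √(p - 20)/7 = 3 + √(-20 + p)/7)
(F(-43) + R(67))*(3695 + t) = ((3 + √(-20 - 43)/7) + 67)*(3695 + 495) = ((3 + √(-63)/7) + 67)*4190 = ((3 + (3*I*√7)/7) + 67)*4190 = ((3 + 3*I*√7/7) + 67)*4190 = (70 + 3*I*√7/7)*4190 = 293300 + 12570*I*√7/7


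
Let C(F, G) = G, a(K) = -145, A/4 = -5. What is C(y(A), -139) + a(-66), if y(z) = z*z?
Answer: -284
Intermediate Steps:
A = -20 (A = 4*(-5) = -20)
y(z) = z**2
C(y(A), -139) + a(-66) = -139 - 145 = -284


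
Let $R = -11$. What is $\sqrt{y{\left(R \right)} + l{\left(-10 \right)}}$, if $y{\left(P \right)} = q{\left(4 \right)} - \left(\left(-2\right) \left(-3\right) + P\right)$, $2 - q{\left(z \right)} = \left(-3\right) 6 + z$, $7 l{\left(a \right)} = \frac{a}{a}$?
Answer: $\frac{2 \sqrt{259}}{7} \approx 4.5981$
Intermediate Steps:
$l{\left(a \right)} = \frac{1}{7}$ ($l{\left(a \right)} = \frac{a \frac{1}{a}}{7} = \frac{1}{7} \cdot 1 = \frac{1}{7}$)
$q{\left(z \right)} = 20 - z$ ($q{\left(z \right)} = 2 - \left(\left(-3\right) 6 + z\right) = 2 - \left(-18 + z\right) = 20 - z$)
$y{\left(P \right)} = 10 - P$ ($y{\left(P \right)} = \left(20 - 4\right) - \left(\left(-2\right) \left(-3\right) + P\right) = \left(20 - 4\right) - \left(6 + P\right) = 16 - \left(6 + P\right) = 10 - P$)
$\sqrt{y{\left(R \right)} + l{\left(-10 \right)}} = \sqrt{\left(10 - -11\right) + \frac{1}{7}} = \sqrt{\left(10 + 11\right) + \frac{1}{7}} = \sqrt{21 + \frac{1}{7}} = \sqrt{\frac{148}{7}} = \frac{2 \sqrt{259}}{7}$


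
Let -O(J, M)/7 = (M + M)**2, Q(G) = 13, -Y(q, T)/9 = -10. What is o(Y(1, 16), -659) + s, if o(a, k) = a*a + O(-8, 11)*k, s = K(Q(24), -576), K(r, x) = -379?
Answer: 2240413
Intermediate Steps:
Y(q, T) = 90 (Y(q, T) = -9*(-10) = 90)
O(J, M) = -28*M**2 (O(J, M) = -7*(M + M)**2 = -7*4*M**2 = -28*M**2)
s = -379
o(a, k) = a**2 - 3388*k (o(a, k) = a*a + (-28*11**2)*k = a**2 + (-28*121)*k = a**2 - 3388*k)
o(Y(1, 16), -659) + s = (90**2 - 3388*(-659)) - 379 = (8100 + 2232692) - 379 = 2240792 - 379 = 2240413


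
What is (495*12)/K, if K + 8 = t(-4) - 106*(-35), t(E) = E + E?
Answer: 2970/1847 ≈ 1.6080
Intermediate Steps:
t(E) = 2*E
K = 3694 (K = -8 + (2*(-4) - 106*(-35)) = -8 + (-8 + 3710) = -8 + 3702 = 3694)
(495*12)/K = (495*12)/3694 = 5940*(1/3694) = 2970/1847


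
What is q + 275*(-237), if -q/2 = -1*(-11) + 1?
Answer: -65199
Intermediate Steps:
q = -24 (q = -2*(-1*(-11) + 1) = -2*(11 + 1) = -2*12 = -24)
q + 275*(-237) = -24 + 275*(-237) = -24 - 65175 = -65199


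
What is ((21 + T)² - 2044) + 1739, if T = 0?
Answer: 136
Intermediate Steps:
((21 + T)² - 2044) + 1739 = ((21 + 0)² - 2044) + 1739 = (21² - 2044) + 1739 = (441 - 2044) + 1739 = -1603 + 1739 = 136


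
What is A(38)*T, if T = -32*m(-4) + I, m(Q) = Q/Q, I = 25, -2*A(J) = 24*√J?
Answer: 84*√38 ≈ 517.81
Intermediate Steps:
A(J) = -12*√J
m(Q) = 1
T = -7 (T = -32*1 + 25 = -32 + 25 = -7)
A(38)*T = -12*√38*(-7) = 84*√38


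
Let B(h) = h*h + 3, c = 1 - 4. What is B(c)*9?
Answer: 108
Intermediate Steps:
c = -3
B(h) = 3 + h**2 (B(h) = h**2 + 3 = 3 + h**2)
B(c)*9 = (3 + (-3)**2)*9 = (3 + 9)*9 = 12*9 = 108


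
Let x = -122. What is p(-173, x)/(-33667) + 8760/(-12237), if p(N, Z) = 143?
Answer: -98890937/137327693 ≈ -0.72011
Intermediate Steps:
p(-173, x)/(-33667) + 8760/(-12237) = 143/(-33667) + 8760/(-12237) = 143*(-1/33667) + 8760*(-1/12237) = -143/33667 - 2920/4079 = -98890937/137327693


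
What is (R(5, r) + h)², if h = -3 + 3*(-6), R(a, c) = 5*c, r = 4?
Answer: 1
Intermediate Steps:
h = -21 (h = -3 - 18 = -21)
(R(5, r) + h)² = (5*4 - 21)² = (20 - 21)² = (-1)² = 1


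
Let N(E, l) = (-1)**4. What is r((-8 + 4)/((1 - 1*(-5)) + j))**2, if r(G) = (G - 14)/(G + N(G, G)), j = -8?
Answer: 16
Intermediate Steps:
N(E, l) = 1
r(G) = (-14 + G)/(1 + G) (r(G) = (G - 14)/(G + 1) = (-14 + G)/(1 + G))
r((-8 + 4)/((1 - 1*(-5)) + j))**2 = ((-14 + (-8 + 4)/((1 - 1*(-5)) - 8))/(1 + (-8 + 4)/((1 - 1*(-5)) - 8)))**2 = ((-14 - 4/((1 + 5) - 8))/(1 - 4/((1 + 5) - 8)))**2 = ((-14 - 4/(6 - 8))/(1 - 4/(6 - 8)))**2 = ((-14 - 4/(-2))/(1 - 4/(-2)))**2 = ((-14 - 4*(-1/2))/(1 - 4*(-1/2)))**2 = ((-14 + 2)/(1 + 2))**2 = (-12/3)**2 = ((1/3)*(-12))**2 = (-4)**2 = 16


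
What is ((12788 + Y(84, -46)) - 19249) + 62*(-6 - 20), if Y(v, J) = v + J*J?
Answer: -5873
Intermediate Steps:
Y(v, J) = v + J²
((12788 + Y(84, -46)) - 19249) + 62*(-6 - 20) = ((12788 + (84 + (-46)²)) - 19249) + 62*(-6 - 20) = ((12788 + (84 + 2116)) - 19249) + 62*(-26) = ((12788 + 2200) - 19249) - 1612 = (14988 - 19249) - 1612 = -4261 - 1612 = -5873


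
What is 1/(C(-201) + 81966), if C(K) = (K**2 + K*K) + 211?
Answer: 1/162979 ≈ 6.1358e-6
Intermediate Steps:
C(K) = 211 + 2*K**2 (C(K) = (K**2 + K**2) + 211 = 2*K**2 + 211 = 211 + 2*K**2)
1/(C(-201) + 81966) = 1/((211 + 2*(-201)**2) + 81966) = 1/((211 + 2*40401) + 81966) = 1/((211 + 80802) + 81966) = 1/(81013 + 81966) = 1/162979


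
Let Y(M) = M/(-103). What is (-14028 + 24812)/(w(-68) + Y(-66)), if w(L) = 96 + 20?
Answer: 555376/6007 ≈ 92.455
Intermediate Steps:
Y(M) = -M/103 (Y(M) = M*(-1/103) = -M/103)
w(L) = 116
(-14028 + 24812)/(w(-68) + Y(-66)) = (-14028 + 24812)/(116 - 1/103*(-66)) = 10784/(116 + 66/103) = 10784/(12014/103) = 10784*(103/12014) = 555376/6007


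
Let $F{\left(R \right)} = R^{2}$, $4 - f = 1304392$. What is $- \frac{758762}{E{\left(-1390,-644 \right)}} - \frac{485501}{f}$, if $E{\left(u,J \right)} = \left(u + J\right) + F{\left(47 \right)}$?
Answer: $- \frac{989635084981}{228267900} \approx -4335.4$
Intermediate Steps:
$f = -1304388$ ($f = 4 - 1304392 = -1304388$)
$E{\left(u,J \right)} = 2209 + J + u$ ($E{\left(u,J \right)} = \left(u + J\right) + 47^{2} = \left(J + u\right) + 2209 = 2209 + J + u$)
$- \frac{758762}{E{\left(-1390,-644 \right)}} - \frac{485501}{f} = - \frac{758762}{2209 - 644 - 1390} - \frac{485501}{-1304388} = - \frac{758762}{175} - - \frac{485501}{1304388} = \left(-758762\right) \frac{1}{175} + \frac{485501}{1304388} = - \frac{758762}{175} + \frac{485501}{1304388} = - \frac{989635084981}{228267900}$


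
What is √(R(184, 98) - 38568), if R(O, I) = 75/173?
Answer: I*√1154288697/173 ≈ 196.39*I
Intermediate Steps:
R(O, I) = 75/173 (R(O, I) = 75*(1/173) = 75/173)
√(R(184, 98) - 38568) = √(75/173 - 38568) = √(-6672189/173) = I*√1154288697/173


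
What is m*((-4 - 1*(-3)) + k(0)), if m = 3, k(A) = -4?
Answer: -15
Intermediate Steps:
m*((-4 - 1*(-3)) + k(0)) = 3*((-4 - 1*(-3)) - 4) = 3*((-4 + 3) - 4) = 3*(-1 - 4) = 3*(-5) = -15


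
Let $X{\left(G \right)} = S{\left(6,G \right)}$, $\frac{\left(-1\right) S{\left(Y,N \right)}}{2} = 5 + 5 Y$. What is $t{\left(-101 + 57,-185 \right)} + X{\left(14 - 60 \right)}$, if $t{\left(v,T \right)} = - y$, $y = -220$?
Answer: $150$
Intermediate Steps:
$S{\left(Y,N \right)} = -10 - 10 Y$ ($S{\left(Y,N \right)} = - 2 \left(5 + 5 Y\right) = -10 - 10 Y$)
$X{\left(G \right)} = -70$ ($X{\left(G \right)} = -10 - 60 = -70$)
$t{\left(v,T \right)} = 220$ ($t{\left(v,T \right)} = \left(-1\right) \left(-220\right) = 220$)
$t{\left(-101 + 57,-185 \right)} + X{\left(14 - 60 \right)} = 220 - 70 = 150$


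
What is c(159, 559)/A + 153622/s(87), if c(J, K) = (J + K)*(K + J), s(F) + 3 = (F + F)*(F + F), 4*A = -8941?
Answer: -61052297906/270670893 ≈ -225.56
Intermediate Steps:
A = -8941/4 (A = (1/4)*(-8941) = -8941/4 ≈ -2235.3)
s(F) = -3 + 4*F**2 (s(F) = -3 + (F + F)*(F + F) = -3 + (2*F)*(2*F) = -3 + 4*F**2)
c(J, K) = (J + K)**2 (c(J, K) = (J + K)*(J + K) = (J + K)**2)
c(159, 559)/A + 153622/s(87) = (159 + 559)**2/(-8941/4) + 153622/(-3 + 4*87**2) = 718**2*(-4/8941) + 153622/(-3 + 4*7569) = 515524*(-4/8941) + 153622/(-3 + 30276) = -2062096/8941 + 153622/30273 = -61052297906/270670893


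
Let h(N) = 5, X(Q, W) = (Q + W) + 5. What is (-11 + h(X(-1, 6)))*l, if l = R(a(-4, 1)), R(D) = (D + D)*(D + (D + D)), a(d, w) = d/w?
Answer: -576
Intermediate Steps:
R(D) = 6*D² (R(D) = (2*D)*(D + 2*D) = (2*D)*(3*D) = 6*D²)
l = 96 (l = 6*(-4/1)² = 6*(-4*1)² = 6*(-4)² = 6*16 = 96)
X(Q, W) = 5 + Q + W
(-11 + h(X(-1, 6)))*l = (-11 + 5)*96 = -6*96 = -576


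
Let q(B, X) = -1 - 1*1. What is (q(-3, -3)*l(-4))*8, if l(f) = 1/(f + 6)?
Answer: -8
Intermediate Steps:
l(f) = 1/(6 + f)
q(B, X) = -2 (q(B, X) = -1 - 1 = -2)
(q(-3, -3)*l(-4))*8 = -2/(6 - 4)*8 = -2/2*8 = -2*½*8 = -1*8 = -8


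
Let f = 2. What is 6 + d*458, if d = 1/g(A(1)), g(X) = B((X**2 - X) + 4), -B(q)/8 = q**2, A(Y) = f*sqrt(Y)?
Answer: 635/144 ≈ 4.4097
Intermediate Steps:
A(Y) = 2*sqrt(Y)
B(q) = -8*q**2
g(X) = -8*(4 + X**2 - X)**2 (g(X) = -8*((X**2 - X) + 4)**2 = -8*(4 + X**2 - X)**2)
d = -1/288 (d = 1/(-8*(4 + (2*sqrt(1))**2 - 2*sqrt(1))**2) = 1/(-8*(4 + (2*1)**2 - 2)**2) = 1/(-8*(4 + 2**2 - 1*2)**2) = 1/(-8*(4 + 4 - 2)**2) = 1/(-8*6**2) = 1/(-8*36) = 1/(-288) = -1/288 ≈ -0.0034722)
6 + d*458 = 6 - 1/288*458 = 6 - 229/144 = 635/144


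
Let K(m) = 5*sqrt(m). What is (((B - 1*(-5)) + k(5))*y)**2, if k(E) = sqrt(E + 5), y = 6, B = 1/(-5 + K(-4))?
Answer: 36*(124 - 2*I + 25*sqrt(10))**2/625 ≈ 2374.7 - 46.784*I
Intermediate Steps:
B = (-5 - 10*I)/125 (B = 1/(-5 + 5*sqrt(-4)) = 1/(-5 + 5*(2*I)) = 1/(-5 + 10*I) = (-5 - 10*I)/125 ≈ -0.04 - 0.08*I)
k(E) = sqrt(5 + E)
(((B - 1*(-5)) + k(5))*y)**2 = ((((-1/25 - 2*I/25) - 1*(-5)) + sqrt(5 + 5))*6)**2 = ((((-1/25 - 2*I/25) + 5) + sqrt(10))*6)**2 = (((124/25 - 2*I/25) + sqrt(10))*6)**2 = ((124/25 + sqrt(10) - 2*I/25)*6)**2 = (744/25 + 6*sqrt(10) - 12*I/25)**2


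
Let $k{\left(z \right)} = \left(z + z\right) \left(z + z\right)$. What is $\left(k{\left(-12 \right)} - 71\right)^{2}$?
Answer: $255025$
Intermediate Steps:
$k{\left(z \right)} = 4 z^{2}$ ($k{\left(z \right)} = 2 z 2 z = 4 z^{2}$)
$\left(k{\left(-12 \right)} - 71\right)^{2} = \left(4 \left(-12\right)^{2} - 71\right)^{2} = \left(4 \cdot 144 - 71\right)^{2} = \left(576 - 71\right)^{2} = 505^{2} = 255025$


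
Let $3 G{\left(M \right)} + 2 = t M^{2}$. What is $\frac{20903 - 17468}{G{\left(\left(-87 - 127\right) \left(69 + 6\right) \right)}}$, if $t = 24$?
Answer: $\frac{10305}{6182459998} \approx 1.6668 \cdot 10^{-6}$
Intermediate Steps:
$G{\left(M \right)} = - \frac{2}{3} + 8 M^{2}$ ($G{\left(M \right)} = - \frac{2}{3} + \frac{24 M^{2}}{3} = - \frac{2}{3} + 8 M^{2}$)
$\frac{20903 - 17468}{G{\left(\left(-87 - 127\right) \left(69 + 6\right) \right)}} = \frac{20903 - 17468}{- \frac{2}{3} + 8 \left(\left(-87 - 127\right) \left(69 + 6\right)\right)^{2}} = \frac{3435}{- \frac{2}{3} + 8 \left(\left(-214\right) 75\right)^{2}} = \frac{3435}{- \frac{2}{3} + 8 \left(-16050\right)^{2}} = \frac{3435}{- \frac{2}{3} + 8 \cdot 257602500} = \frac{3435}{- \frac{2}{3} + 2060820000} = \frac{3435}{\frac{6182459998}{3}} = 3435 \cdot \frac{3}{6182459998} = \frac{10305}{6182459998}$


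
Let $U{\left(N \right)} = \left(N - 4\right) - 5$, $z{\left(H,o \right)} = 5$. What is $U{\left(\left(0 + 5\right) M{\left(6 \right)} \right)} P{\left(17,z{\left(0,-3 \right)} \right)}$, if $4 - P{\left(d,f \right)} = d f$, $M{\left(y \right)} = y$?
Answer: $-1701$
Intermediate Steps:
$U{\left(N \right)} = -9 + N$ ($U{\left(N \right)} = \left(-4 + N\right) - 5 = -9 + N$)
$P{\left(d,f \right)} = 4 - d f$
$U{\left(\left(0 + 5\right) M{\left(6 \right)} \right)} P{\left(17,z{\left(0,-3 \right)} \right)} = \left(-9 + \left(0 + 5\right) 6\right) \left(4 - 17 \cdot 5\right) = \left(-9 + 5 \cdot 6\right) \left(4 - 85\right) = \left(-9 + 30\right) \left(-81\right) = 21 \left(-81\right) = -1701$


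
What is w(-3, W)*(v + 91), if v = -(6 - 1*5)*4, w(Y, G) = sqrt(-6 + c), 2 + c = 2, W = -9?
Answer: 87*I*sqrt(6) ≈ 213.11*I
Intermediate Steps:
c = 0 (c = -2 + 2 = 0)
w(Y, G) = I*sqrt(6) (w(Y, G) = sqrt(-6 + 0) = sqrt(-6) = I*sqrt(6))
v = -4 (v = -(6 - 5)*4 = -1*1*4 = -1*4 = -4)
w(-3, W)*(v + 91) = (I*sqrt(6))*(-4 + 91) = (I*sqrt(6))*87 = 87*I*sqrt(6)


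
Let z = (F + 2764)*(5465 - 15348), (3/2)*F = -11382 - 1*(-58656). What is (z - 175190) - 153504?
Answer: -339117934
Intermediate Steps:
F = 31516 (F = 2*(-11382 - 1*(-58656))/3 = 2*(-11382 + 58656)/3 = (⅔)*47274 = 31516)
z = -338789240 (z = (31516 + 2764)*(5465 - 15348) = 34280*(-9883) = -338789240)
(z - 175190) - 153504 = (-338789240 - 175190) - 153504 = -338964430 - 153504 = -339117934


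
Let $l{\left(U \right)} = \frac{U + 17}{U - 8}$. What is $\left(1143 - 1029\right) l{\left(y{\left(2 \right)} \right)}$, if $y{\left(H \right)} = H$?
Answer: $-361$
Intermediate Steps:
$l{\left(U \right)} = \frac{17 + U}{-8 + U}$
$\left(1143 - 1029\right) l{\left(y{\left(2 \right)} \right)} = \left(1143 - 1029\right) \frac{17 + 2}{-8 + 2} = 114 \frac{1}{-6} \cdot 19 = 114 \left(\left(- \frac{1}{6}\right) 19\right) = 114 \left(- \frac{19}{6}\right) = -361$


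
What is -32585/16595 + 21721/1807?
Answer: 60315780/5997433 ≈ 10.057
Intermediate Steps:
-32585/16595 + 21721/1807 = -32585*1/16595 + 21721*(1/1807) = -6517/3319 + 21721/1807 = 60315780/5997433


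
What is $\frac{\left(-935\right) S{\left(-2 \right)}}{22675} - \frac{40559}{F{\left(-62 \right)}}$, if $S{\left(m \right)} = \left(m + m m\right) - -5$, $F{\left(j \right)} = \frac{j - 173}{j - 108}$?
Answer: $- \frac{6253853733}{213145} \approx -29341.0$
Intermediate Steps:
$F{\left(j \right)} = \frac{-173 + j}{-108 + j}$
$S{\left(m \right)} = 5 + m + m^{2}$ ($S{\left(m \right)} = \left(m + m^{2}\right) + 5 = 5 + m + m^{2}$)
$\frac{\left(-935\right) S{\left(-2 \right)}}{22675} - \frac{40559}{F{\left(-62 \right)}} = \frac{\left(-935\right) \left(5 - 2 + \left(-2\right)^{2}\right)}{22675} - \frac{40559}{\frac{1}{-108 - 62} \left(-173 - 62\right)} = - 935 \left(5 - 2 + 4\right) \frac{1}{22675} - \frac{40559}{\frac{1}{-170} \left(-235\right)} = \left(-935\right) 7 \cdot \frac{1}{22675} - \frac{40559}{\left(- \frac{1}{170}\right) \left(-235\right)} = \left(-6545\right) \frac{1}{22675} - \frac{40559}{\frac{47}{34}} = - \frac{1309}{4535} - \frac{1379006}{47} = - \frac{6253853733}{213145}$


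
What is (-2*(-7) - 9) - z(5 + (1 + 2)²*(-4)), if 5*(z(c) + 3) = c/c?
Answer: 39/5 ≈ 7.8000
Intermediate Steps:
z(c) = -14/5 (z(c) = -3 + (c/c)/5 = -3 + (⅕)*1 = -3 + ⅕ = -14/5)
(-2*(-7) - 9) - z(5 + (1 + 2)²*(-4)) = (-2*(-7) - 9) - 1*(-14/5) = (14 - 9) + 14/5 = 5 + 14/5 = 39/5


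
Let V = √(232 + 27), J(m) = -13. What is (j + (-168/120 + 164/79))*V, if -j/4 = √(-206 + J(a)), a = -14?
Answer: √259*(267 - 1580*I*√219)/395 ≈ 10.878 - 952.65*I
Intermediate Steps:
V = √259 ≈ 16.093
j = -4*I*√219 (j = -4*√(-206 - 13) = -4*I*√219 ≈ -59.195*I)
(j + (-168/120 + 164/79))*V = (-4*I*√219 + (-168/120 + 164/79))*√259 = (-4*I*√219 + (-168*1/120 + 164*(1/79)))*√259 = (-4*I*√219 + (-7/5 + 164/79))*√259 = (-4*I*√219 + 267/395)*√259 = (267/395 - 4*I*√219)*√259 = √259*(267/395 - 4*I*√219)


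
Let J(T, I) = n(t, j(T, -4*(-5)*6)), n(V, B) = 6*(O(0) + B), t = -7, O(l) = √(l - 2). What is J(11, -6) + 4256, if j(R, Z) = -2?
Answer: 4244 + 6*I*√2 ≈ 4244.0 + 8.4853*I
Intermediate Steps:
O(l) = √(-2 + l)
n(V, B) = 6*B + 6*I*√2 (n(V, B) = 6*(√(-2 + 0) + B) = 6*(√(-2) + B) = 6*(I*√2 + B) = 6*(B + I*√2) = 6*B + 6*I*√2)
J(T, I) = -12 + 6*I*√2 (J(T, I) = 6*(-2) + 6*I*√2 = -12 + 6*I*√2)
J(11, -6) + 4256 = (-12 + 6*I*√2) + 4256 = 4244 + 6*I*√2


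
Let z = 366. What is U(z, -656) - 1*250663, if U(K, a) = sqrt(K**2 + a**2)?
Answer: -250663 + 2*sqrt(141073) ≈ -2.4991e+5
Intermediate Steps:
U(z, -656) - 1*250663 = sqrt(366**2 + (-656)**2) - 1*250663 = sqrt(133956 + 430336) - 250663 = sqrt(564292) - 250663 = 2*sqrt(141073) - 250663 = -250663 + 2*sqrt(141073)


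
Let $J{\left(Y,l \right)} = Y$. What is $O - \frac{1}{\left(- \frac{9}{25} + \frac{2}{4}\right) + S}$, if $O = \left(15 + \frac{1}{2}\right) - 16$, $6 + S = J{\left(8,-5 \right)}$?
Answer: $- \frac{207}{214} \approx -0.96729$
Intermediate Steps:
$S = 2$ ($S = -6 + 8 = 2$)
$O = - \frac{1}{2}$ ($O = \left(15 + \frac{1}{2}\right) - 16 = \frac{31}{2} - 16 = - \frac{1}{2} \approx -0.5$)
$O - \frac{1}{\left(- \frac{9}{25} + \frac{2}{4}\right) + S} = - \frac{1}{2} - \frac{1}{\left(- \frac{9}{25} + \frac{2}{4}\right) + 2} = - \frac{1}{2} - \frac{1}{\left(\left(-9\right) \frac{1}{25} + 2 \cdot \frac{1}{4}\right) + 2} = - \frac{1}{2} - \frac{1}{\left(- \frac{9}{25} + \frac{1}{2}\right) + 2} = - \frac{1}{2} - \frac{1}{\frac{7}{50} + 2} = - \frac{1}{2} - \frac{1}{\frac{107}{50}} = - \frac{1}{2} - \frac{50}{107} = - \frac{207}{214}$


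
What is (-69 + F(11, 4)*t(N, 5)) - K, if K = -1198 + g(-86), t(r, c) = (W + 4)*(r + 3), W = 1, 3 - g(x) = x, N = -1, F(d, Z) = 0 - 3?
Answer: 1010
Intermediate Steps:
F(d, Z) = -3
g(x) = 3 - x
t(r, c) = 15 + 5*r (t(r, c) = (1 + 4)*(r + 3) = 5*(3 + r) = 15 + 5*r)
K = -1109 (K = -1198 + (3 - 1*(-86)) = -1198 + (3 + 86) = -1198 + 89 = -1109)
(-69 + F(11, 4)*t(N, 5)) - K = (-69 - 3*(15 + 5*(-1))) - 1*(-1109) = (-69 - 3*(15 - 5)) + 1109 = (-69 - 3*10) + 1109 = (-69 - 30) + 1109 = -99 + 1109 = 1010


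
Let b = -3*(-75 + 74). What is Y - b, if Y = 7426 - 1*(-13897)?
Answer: 21320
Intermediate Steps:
b = 3 (b = -3*(-1) = 3)
Y = 21323 (Y = 7426 + 13897 = 21323)
Y - b = 21323 - 1*3 = 21323 - 3 = 21320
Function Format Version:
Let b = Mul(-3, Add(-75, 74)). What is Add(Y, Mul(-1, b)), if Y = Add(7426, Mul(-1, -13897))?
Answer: 21320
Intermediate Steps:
b = 3 (b = Mul(-3, -1) = 3)
Y = 21323 (Y = Add(7426, 13897) = 21323)
Add(Y, Mul(-1, b)) = Add(21323, Mul(-1, 3)) = Add(21323, -3) = 21320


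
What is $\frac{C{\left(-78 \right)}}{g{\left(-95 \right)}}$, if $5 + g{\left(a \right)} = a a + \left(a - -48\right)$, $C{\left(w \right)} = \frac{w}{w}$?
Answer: $\frac{1}{8973} \approx 0.00011145$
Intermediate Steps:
$C{\left(w \right)} = 1$
$g{\left(a \right)} = 43 + a + a^{2}$ ($g{\left(a \right)} = -5 + \left(a a + \left(a - -48\right)\right) = -5 + \left(a^{2} + \left(a + 48\right)\right) = -5 + \left(a^{2} + \left(48 + a\right)\right) = -5 + \left(48 + a + a^{2}\right) = 43 + a + a^{2}$)
$\frac{C{\left(-78 \right)}}{g{\left(-95 \right)}} = 1 \frac{1}{43 - 95 + \left(-95\right)^{2}} = 1 \frac{1}{43 - 95 + 9025} = 1 \cdot \frac{1}{8973} = \frac{1}{8973}$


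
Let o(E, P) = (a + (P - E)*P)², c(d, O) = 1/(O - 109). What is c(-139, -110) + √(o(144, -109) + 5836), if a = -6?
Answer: -1/219 + √760165877 ≈ 27571.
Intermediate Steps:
c(d, O) = 1/(-109 + O)
o(E, P) = (-6 + P*(P - E))² (o(E, P) = (-6 + (P - E)*P)² = (-6 + P*(P - E))²)
c(-139, -110) + √(o(144, -109) + 5836) = 1/(-109 - 110) + √((6 - 1*(-109)² + 144*(-109))² + 5836) = 1/(-219) + √((6 - 1*11881 - 15696)² + 5836) = -1/219 + √((6 - 11881 - 15696)² + 5836) = -1/219 + √((-27571)² + 5836) = -1/219 + √(760160041 + 5836) = -1/219 + √760165877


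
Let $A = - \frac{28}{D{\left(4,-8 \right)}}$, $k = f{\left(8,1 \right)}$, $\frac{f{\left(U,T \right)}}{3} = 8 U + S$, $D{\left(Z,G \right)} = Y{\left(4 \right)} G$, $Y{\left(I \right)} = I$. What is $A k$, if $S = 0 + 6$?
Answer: $\frac{735}{4} \approx 183.75$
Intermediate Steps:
$S = 6$
$D{\left(Z,G \right)} = 4 G$
$f{\left(U,T \right)} = 18 + 24 U$ ($f{\left(U,T \right)} = 3 \left(8 U + 6\right) = 3 \left(6 + 8 U\right) = 18 + 24 U$)
$k = 210$ ($k = 18 + 24 \cdot 8 = 18 + 192 = 210$)
$A = \frac{7}{8}$ ($A = - \frac{28}{4 \left(-8\right)} = - \frac{28}{-32} = \left(-28\right) \left(- \frac{1}{32}\right) = \frac{7}{8} \approx 0.875$)
$A k = \frac{7}{8} \cdot 210 = \frac{735}{4}$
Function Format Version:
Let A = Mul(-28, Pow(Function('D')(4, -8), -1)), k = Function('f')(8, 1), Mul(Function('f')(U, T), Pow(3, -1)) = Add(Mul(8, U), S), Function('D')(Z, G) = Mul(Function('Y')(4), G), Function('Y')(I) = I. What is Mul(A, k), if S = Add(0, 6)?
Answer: Rational(735, 4) ≈ 183.75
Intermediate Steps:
S = 6
Function('D')(Z, G) = Mul(4, G)
Function('f')(U, T) = Add(18, Mul(24, U)) (Function('f')(U, T) = Mul(3, Add(Mul(8, U), 6)) = Mul(3, Add(6, Mul(8, U))) = Add(18, Mul(24, U)))
k = 210 (k = Add(18, Mul(24, 8)) = Add(18, 192) = 210)
A = Rational(7, 8) (A = Mul(-28, Pow(Mul(4, -8), -1)) = Mul(-28, Pow(-32, -1)) = Mul(-28, Rational(-1, 32)) = Rational(7, 8) ≈ 0.87500)
Mul(A, k) = Mul(Rational(7, 8), 210) = Rational(735, 4)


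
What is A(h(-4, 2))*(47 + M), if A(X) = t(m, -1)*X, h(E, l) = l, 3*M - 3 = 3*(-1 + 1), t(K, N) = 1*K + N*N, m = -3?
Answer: -192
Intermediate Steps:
t(K, N) = K + N²
M = 1 (M = 1 + (3*(-1 + 1))/3 = 1 + (3*0)/3 = 1 + (⅓)*0 = 1 + 0 = 1)
A(X) = -2*X (A(X) = (-3 + (-1)²)*X = (-3 + 1)*X = -2*X)
A(h(-4, 2))*(47 + M) = (-2*2)*(47 + 1) = -4*48 = -192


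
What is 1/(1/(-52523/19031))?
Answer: -52523/19031 ≈ -2.7599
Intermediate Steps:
1/(1/(-52523/19031)) = 1/(-19031/52523) = -52523/19031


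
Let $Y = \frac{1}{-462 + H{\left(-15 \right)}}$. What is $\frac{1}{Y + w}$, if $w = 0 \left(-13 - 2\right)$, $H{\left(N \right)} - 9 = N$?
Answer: $-468$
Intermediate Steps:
$H{\left(N \right)} = 9 + N$
$w = 0$ ($w = 0 \left(-15\right) = 0$)
$Y = - \frac{1}{468}$ ($Y = \frac{1}{-462 + \left(9 - 15\right)} = \frac{1}{-462 - 6} = \frac{1}{-468} = - \frac{1}{468} \approx -0.0021368$)
$\frac{1}{Y + w} = \frac{1}{- \frac{1}{468} + 0} = \frac{1}{- \frac{1}{468}} = -468$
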